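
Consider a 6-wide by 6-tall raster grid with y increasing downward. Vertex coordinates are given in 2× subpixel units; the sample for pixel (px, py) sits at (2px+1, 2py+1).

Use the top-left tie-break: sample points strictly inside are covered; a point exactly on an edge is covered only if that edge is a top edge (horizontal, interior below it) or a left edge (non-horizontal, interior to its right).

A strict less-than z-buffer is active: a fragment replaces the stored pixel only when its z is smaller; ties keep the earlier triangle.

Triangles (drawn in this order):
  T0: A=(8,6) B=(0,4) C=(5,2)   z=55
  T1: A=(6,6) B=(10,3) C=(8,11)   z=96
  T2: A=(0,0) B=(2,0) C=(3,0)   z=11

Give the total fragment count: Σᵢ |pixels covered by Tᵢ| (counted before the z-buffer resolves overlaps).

T0:
  2·area = 26
  edge (8, 6)→(0, 4): d=(-8,-2) top-left  bias=+0
  edge (0, 4)→(5, 2): d=(5,-2) top-left  bias=+0
  edge (5, 2)→(8, 6): d=(3,4) right/bottom  bias=-1
    (1,1)@(3, 3): e=[14,1,11] → X
    (2,1)@(5, 3): e=[18,5,3] → X
    (3,1)@(7, 3): e=[22,9,-5] → .
    (1,2)@(3, 5): e=[-2,11,17] → .
    (2,2)@(5, 5): e=[2,15,9] → X
    (3,2)@(7, 5): e=[6,19,1] → X
    (4,2)@(9, 5): e=[10,23,-7] → .
    (2,3)@(5, 7): e=[-14,25,15] → .
    (3,3)@(7, 7): e=[-10,29,7] → .
  covered (4 px):
    . . . . . .
    . X X . . .
    . . X X . .
    . . . . . .
    . . . . . .
    . . . . . .
T1:
  2·area = 26
  edge (6, 6)→(10, 3): d=(4,-3) top-left  bias=+0
  edge (10, 3)→(8, 11): d=(-2,8) right/bottom  bias=-1
  edge (8, 11)→(6, 6): d=(-2,-5) top-left  bias=+0
    (4,2)@(9, 5): e=[5,4,17] → X
    (5,2)@(11, 5): e=[11,-12,27] → .
    (3,3)@(7, 7): e=[7,16,3] → X
    (4,3)@(9, 7): e=[13,0,13] → .  [on edge]
    (3,4)@(7, 9): e=[15,12,-1] → .
  covered (2 px):
    . . . . . .
    . . . . . .
    . . . . X .
    . . . X . .
    . . . . . .
    . . . . . .
T2:
  degenerate (2·area = 0) — covers nothing

Result: 6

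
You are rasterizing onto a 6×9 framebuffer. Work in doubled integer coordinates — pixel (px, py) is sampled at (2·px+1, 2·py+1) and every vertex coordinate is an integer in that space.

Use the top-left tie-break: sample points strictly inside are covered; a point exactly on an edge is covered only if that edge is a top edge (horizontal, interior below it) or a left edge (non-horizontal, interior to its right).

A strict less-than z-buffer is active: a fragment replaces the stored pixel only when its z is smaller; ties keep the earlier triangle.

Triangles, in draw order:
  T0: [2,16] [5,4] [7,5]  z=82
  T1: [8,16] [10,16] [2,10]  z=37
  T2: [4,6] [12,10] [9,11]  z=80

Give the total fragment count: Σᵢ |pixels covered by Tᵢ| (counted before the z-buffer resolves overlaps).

T0:
  2·area = 27
  edge (2, 16)→(5, 4): d=(3,-12) top-left  bias=+0
  edge (5, 4)→(7, 5): d=(2,1) right/bottom  bias=-1
  edge (7, 5)→(2, 16): d=(-5,11) right/bottom  bias=-1
    (1,1)@(3, 3): e=[-27,0,54] → ·  [on edge]
    (2,2)@(5, 5): e=[3,2,22] → █
    (3,2)@(7, 5): e=[27,0,0] → ·  [on edge]
    (2,3)@(5, 7): e=[9,6,12] → █
    (3,3)@(7, 7): e=[33,4,-10] → ·
    (5,3)@(11, 7): e=[81,0,-54] → ·  [on edge]
    (2,4)@(5, 9): e=[15,10,2] → █
    (3,4)@(7, 9): e=[39,8,-20] → ·
    (2,5)@(5, 11): e=[21,14,-8] → ·
    (1,6)@(3, 13): e=[3,20,4] → █
    (2,6)@(5, 13): e=[27,18,-18] → ·
    (1,7)@(3, 15): e=[9,24,-6] → ·
  covered (4 px):
    · · · · · ·
    · · · · · ·
    · · █ · · ·
    · · █ · · ·
    · · █ · · ·
    · · · · · ·
    · █ · · · ·
    · · · · · ·
    · · · · · ·
T1:
  2·area = 12  (B↔C swapped to make it positive)
  edge (8, 16)→(2, 10): d=(-6,-6) top-left  bias=+0
  edge (2, 10)→(10, 16): d=(8,6) right/bottom  bias=-1
  edge (10, 16)→(8, 16): d=(-2,0) right/bottom  bias=-1
    (0,4)@(1, 9): e=[0,-2,14] → ·  [on edge]
    (1,5)@(3, 11): e=[0,2,10] → █  [on edge]
    (2,5)@(5, 11): e=[12,-10,10] → ·
    (1,6)@(3, 13): e=[-12,18,6] → ·
    (2,6)@(5, 13): e=[0,6,6] → █  [on edge]
    (3,6)@(7, 13): e=[12,-6,6] → ·
    (2,7)@(5, 15): e=[-12,22,2] → ·
    (3,7)@(7, 15): e=[0,10,2] → █  [on edge]
    (4,7)@(9, 15): e=[12,-2,2] → ·
    (3,8)@(7, 17): e=[-12,26,-2] → ·
    (4,8)@(9, 17): e=[0,14,-2] → ·  [on edge]
  covered (3 px):
    · · · · · ·
    · · · · · ·
    · · · · · ·
    · · · · · ·
    · · · · · ·
    · █ · · · ·
    · · █ · · ·
    · · · █ · ·
    · · · · · ·
T2:
  2·area = 20
  edge (4, 6)→(12, 10): d=(8,4) right/bottom  bias=-1
  edge (12, 10)→(9, 11): d=(-3,1) right/bottom  bias=-1
  edge (9, 11)→(4, 6): d=(-5,-5) top-left  bias=+0
    (0,1)@(1, 3): e=[-12,32,0] → ·  [on edge]
    (1,2)@(3, 5): e=[-4,24,0] → ·  [on edge]
    (2,3)@(5, 7): e=[4,16,0] → █  [on edge]
    (3,3)@(7, 7): e=[-4,14,10] → ·
    (2,4)@(5, 9): e=[20,10,-10] → ·
    (3,4)@(7, 9): e=[12,8,0] → █  [on edge]
    (4,4)@(9, 9): e=[4,6,10] → █
    (5,4)@(11, 9): e=[-4,4,20] → ·
    (3,5)@(7, 11): e=[28,2,-10] → ·
    (4,5)@(9, 11): e=[20,0,0] → ·  [on edge]
    (1,6)@(3, 13): e=[60,0,-40] → ·  [on edge]
    (5,6)@(11, 13): e=[28,-8,0] → ·  [on edge]
  covered (3 px):
    · · · · · ·
    · · · · · ·
    · · · · · ·
    · · █ · · ·
    · · · █ █ ·
    · · · · · ·
    · · · · · ·
    · · · · · ·
    · · · · · ·

Final: 10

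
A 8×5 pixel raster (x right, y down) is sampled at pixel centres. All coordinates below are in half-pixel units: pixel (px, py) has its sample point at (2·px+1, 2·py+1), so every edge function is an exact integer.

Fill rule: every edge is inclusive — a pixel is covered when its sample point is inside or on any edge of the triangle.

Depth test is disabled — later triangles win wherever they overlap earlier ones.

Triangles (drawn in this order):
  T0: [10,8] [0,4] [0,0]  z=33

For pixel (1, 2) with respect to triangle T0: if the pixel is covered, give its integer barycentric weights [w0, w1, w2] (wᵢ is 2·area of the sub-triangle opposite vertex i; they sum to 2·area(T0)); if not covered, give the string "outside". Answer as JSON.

T0:
  2·area = 40
  edge (10, 8)→(0, 4): d=(-10,-4) inclusive
  edge (0, 4)→(0, 0): d=(0,-4) inclusive
  edge (0, 0)→(10, 8): d=(10,8) inclusive
    (0,0)@(1, 1): e=[34,4,2] → X
    (1,0)@(3, 1): e=[42,12,-14] → .
    (0,1)@(1, 3): e=[14,4,22] → X
    (1,1)@(3, 3): e=[22,12,6] → X
    (2,1)@(5, 3): e=[30,20,-10] → .
    (0,2)@(1, 5): e=[-6,4,42] → .
    (1,2)@(3, 5): e=[2,12,26] → X
    (2,2)@(5, 5): e=[10,20,10] → X
    (3,2)@(7, 5): e=[18,28,-6] → .
    (1,3)@(3, 7): e=[-18,12,46] → .
    (2,3)@(5, 7): e=[-10,20,30] → .
  covered (5 px):
    X . . . . . . .
    X X . . . . . .
    . X X . . . . .
    . . . . . . . .
    . . . . . . . .

Result: [12,26,2]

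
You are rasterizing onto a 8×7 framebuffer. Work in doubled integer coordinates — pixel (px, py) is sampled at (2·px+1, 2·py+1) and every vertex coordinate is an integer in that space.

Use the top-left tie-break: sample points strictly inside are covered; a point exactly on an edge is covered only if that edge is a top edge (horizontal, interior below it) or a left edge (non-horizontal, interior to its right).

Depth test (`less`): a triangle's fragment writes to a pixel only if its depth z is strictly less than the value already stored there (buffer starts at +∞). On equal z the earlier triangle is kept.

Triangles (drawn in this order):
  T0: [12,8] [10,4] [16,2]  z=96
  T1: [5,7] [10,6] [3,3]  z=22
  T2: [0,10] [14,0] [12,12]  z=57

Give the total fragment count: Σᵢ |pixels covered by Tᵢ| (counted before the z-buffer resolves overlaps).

T0:
  2·area = 28
  edge (12, 8)→(10, 4): d=(-2,-4) top-left  bias=+0
  edge (10, 4)→(16, 2): d=(6,-2) top-left  bias=+0
  edge (16, 2)→(12, 8): d=(-4,6) right/bottom  bias=-1
    (6,1)@(13, 3): e=[14,0,14] → #  [on edge]
    (7,1)@(15, 3): e=[22,4,2] → #
    (3,2)@(7, 5): e=[-14,0,42] → ·  [on edge]
    (5,2)@(11, 5): e=[2,8,18] → #
    (7,2)@(15, 5): e=[18,16,-6] → ·
    (0,3)@(1, 7): e=[-42,0,70] → ·  [on edge]
    (5,3)@(11, 7): e=[-2,20,10] → ·
    (6,3)@(13, 7): e=[6,24,-2] → ·
  covered (4 px):
    · · · · · · · ·
    · · · · · · # #
    · · · · · # # ·
    · · · · · · · ·
    · · · · · · · ·
    · · · · · · · ·
    · · · · · · · ·
T1:
  2·area = 22  (B↔C swapped to make it positive)
  edge (5, 7)→(3, 3): d=(-2,-4) top-left  bias=+0
  edge (3, 3)→(10, 6): d=(7,3) right/bottom  bias=-1
  edge (10, 6)→(5, 7): d=(-5,1) right/bottom  bias=-1
    (1,1)@(3, 3): e=[0,0,22] → ·  [on edge]
    (2,2)@(5, 5): e=[4,8,10] → #
    (3,2)@(7, 5): e=[12,2,8] → #
    (4,2)@(9, 5): e=[20,-4,6] → ·
    (7,2)@(15, 5): e=[44,-22,0] → ·  [on edge]
    (2,3)@(5, 7): e=[0,22,0] → ·  [on edge]
    (3,3)@(7, 7): e=[8,16,-2] → ·
    (3,5)@(7, 11): e=[0,44,-22] → ·  [on edge]
  covered (2 px):
    · · · · · · · ·
    · · · · · · · ·
    · · # # · · · ·
    · · · · · · · ·
    · · · · · · · ·
    · · · · · · · ·
    · · · · · · · ·
T2:
  2·area = 148
  edge (0, 10)→(14, 0): d=(14,-10) top-left  bias=+0
  edge (14, 0)→(12, 12): d=(-2,12) right/bottom  bias=-1
  edge (12, 12)→(0, 10): d=(-12,-2) top-left  bias=+0
    (6,0)@(13, 1): e=[4,10,134] → #
    (7,0)@(15, 1): e=[24,-14,138] → ·
    (5,1)@(11, 3): e=[12,30,106] → #
    (7,1)@(15, 3): e=[52,-18,114] → ·
    (3,2)@(7, 5): e=[0,74,74] → #  [on edge]
    (4,2)@(9, 5): e=[20,50,78] → #
    (7,2)@(15, 5): e=[80,-22,90] → ·
    (2,3)@(5, 7): e=[8,94,46] → #
    (6,3)@(13, 7): e=[88,-2,62] → ·
    (1,4)@(3, 9): e=[16,114,18] → #
    (6,4)@(13, 9): e=[116,-6,38] → ·
    (1,5)@(3, 11): e=[44,110,-6] → ·
  covered (19 px):
    · · · · · · # ·
    · · · · · # # ·
    · · · # # # # ·
    · · # # # # · ·
    · # # # # # · ·
    · · · # # # · ·
    · · · · · · · ·

Result: 25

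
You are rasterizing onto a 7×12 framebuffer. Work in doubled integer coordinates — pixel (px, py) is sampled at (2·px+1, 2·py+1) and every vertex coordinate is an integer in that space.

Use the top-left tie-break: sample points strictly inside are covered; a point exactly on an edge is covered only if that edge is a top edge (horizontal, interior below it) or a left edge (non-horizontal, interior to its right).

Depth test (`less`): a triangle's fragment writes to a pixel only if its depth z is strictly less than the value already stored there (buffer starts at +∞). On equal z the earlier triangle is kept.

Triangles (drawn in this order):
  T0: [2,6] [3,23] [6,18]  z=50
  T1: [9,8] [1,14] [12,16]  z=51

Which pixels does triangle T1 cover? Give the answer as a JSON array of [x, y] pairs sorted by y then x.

T0:
  2·area = 56  (B↔C swapped to make it positive)
  edge (2, 6)→(6, 18): d=(4,12) right/bottom  bias=-1
  edge (6, 18)→(3, 23): d=(-3,5) right/bottom  bias=-1
  edge (3, 23)→(2, 6): d=(-1,-17) top-left  bias=+0
    (0,1)@(1, 3): e=[0,70,-14] → ·  [on edge]
    (1,4)@(3, 9): e=[0,42,14] → ·  [on edge]
    (1,5)@(3, 11): e=[8,36,12] → #
    (2,5)@(5, 11): e=[-16,26,46] → ·
    (1,6)@(3, 13): e=[16,30,10] → #
    (2,6)@(5, 13): e=[-8,20,44] → ·
    (4,6)@(9, 13): e=[-56,0,112] → ·  [on edge]
    (1,7)@(3, 15): e=[24,24,8] → #
    (2,7)@(5, 15): e=[0,14,42] → ·  [on edge]
    (1,8)@(3, 17): e=[32,18,6] → #
    (2,8)@(5, 17): e=[8,8,40] → #
    (3,8)@(7, 17): e=[-16,-2,74] → ·
    (3,10)@(7, 21): e=[0,-14,70] → ·  [on edge]
    (1,11)@(3, 23): e=[56,0,0] → ·  [on edge]
  covered (8 px):
    · · · · · · ·
    · · · · · · ·
    · · · · · · ·
    · · · · · · ·
    · · · · · · ·
    · # · · · · ·
    · # · · · · ·
    · # · · · · ·
    · # # · · · ·
    · # # · · · ·
    · # · · · · ·
    · · · · · · ·
T1:
  2·area = 82  (B↔C swapped to make it positive)
  edge (9, 8)→(12, 16): d=(3,8) right/bottom  bias=-1
  edge (12, 16)→(1, 14): d=(-11,-2) top-left  bias=+0
  edge (1, 14)→(9, 8): d=(8,-6) top-left  bias=+0
    (6,2)@(13, 5): e=[-41,123,0] → ·  [on edge]
    (4,4)@(9, 9): e=[3,71,8] → #
    (5,4)@(11, 9): e=[-13,75,20] → ·
    (2,5)@(5, 11): e=[41,41,0] → #  [on edge]
    (3,5)@(7, 11): e=[25,45,12] → #
    (5,5)@(11, 11): e=[-7,53,36] → ·
    (1,6)@(3, 13): e=[63,15,4] → #
    (5,6)@(11, 13): e=[-1,31,52] → ·
    (1,7)@(3, 15): e=[69,-7,20] → ·
    (2,7)@(5, 15): e=[53,-3,32] → ·
    (3,7)@(7, 15): e=[37,1,44] → #
    (5,7)@(11, 15): e=[5,9,68] → #
  covered (11 px):
    · · · · · · ·
    · · · · · · ·
    · · · · · · ·
    · · · · · · ·
    · · · · # · ·
    · · # # # · ·
    · # # # # · ·
    · · · # # # ·
    · · · · · · ·
    · · · · · · ·
    · · · · · · ·
    · · · · · · ·

Result: [[4,4],[2,5],[3,5],[4,5],[1,6],[2,6],[3,6],[4,6],[3,7],[4,7],[5,7]]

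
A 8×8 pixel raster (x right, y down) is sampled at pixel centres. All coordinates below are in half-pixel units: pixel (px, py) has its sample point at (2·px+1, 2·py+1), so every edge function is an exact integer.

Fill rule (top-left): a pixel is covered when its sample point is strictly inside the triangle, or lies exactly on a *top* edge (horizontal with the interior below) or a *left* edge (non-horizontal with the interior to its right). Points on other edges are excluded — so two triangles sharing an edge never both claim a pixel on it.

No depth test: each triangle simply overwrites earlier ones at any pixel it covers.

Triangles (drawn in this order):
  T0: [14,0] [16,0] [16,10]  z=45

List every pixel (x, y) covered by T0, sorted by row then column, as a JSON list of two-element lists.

T0:
  2·area = 20
  edge (14, 0)→(16, 0): d=(2,0) top-left  bias=+0
  edge (16, 0)→(16, 10): d=(0,10) right/bottom  bias=-1
  edge (16, 10)→(14, 0): d=(-2,-10) top-left  bias=+0
    (7,0)@(15, 1): e=[2,10,8] → X
    (7,1)@(15, 3): e=[6,10,4] → X
    (7,2)@(15, 5): e=[10,10,0] → X  [on edge]
    (7,3)@(15, 7): e=[14,10,-4] → .
  covered (3 px):
    . . . . . . . X
    . . . . . . . X
    . . . . . . . X
    . . . . . . . .
    . . . . . . . .
    . . . . . . . .
    . . . . . . . .
    . . . . . . . .

Final: [[7,0],[7,1],[7,2]]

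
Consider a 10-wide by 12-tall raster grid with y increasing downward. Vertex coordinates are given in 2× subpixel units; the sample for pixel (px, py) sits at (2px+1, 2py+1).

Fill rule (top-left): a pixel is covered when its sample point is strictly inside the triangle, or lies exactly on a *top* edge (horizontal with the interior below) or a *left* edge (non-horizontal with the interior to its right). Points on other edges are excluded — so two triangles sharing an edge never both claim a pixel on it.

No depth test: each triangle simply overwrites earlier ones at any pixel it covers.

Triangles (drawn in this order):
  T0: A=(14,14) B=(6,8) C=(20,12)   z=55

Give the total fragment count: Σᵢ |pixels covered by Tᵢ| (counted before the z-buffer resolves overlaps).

T0:
  2·area = 52
  edge (14, 14)→(6, 8): d=(-8,-6) top-left  bias=+0
  edge (6, 8)→(20, 12): d=(14,4) right/bottom  bias=-1
  edge (20, 12)→(14, 14): d=(-6,2) right/bottom  bias=-1
    (4,4)@(9, 9): e=[10,2,40] → █
    (5,4)@(11, 9): e=[22,-6,36] → ·
    (4,5)@(9, 11): e=[-6,30,28] → ·
    (5,5)@(11, 11): e=[6,22,24] → █
    (6,5)@(13, 11): e=[18,14,20] → █
    (7,5)@(15, 11): e=[30,6,16] → █
    (8,5)@(17, 11): e=[42,-2,12] → ·
    (5,6)@(11, 13): e=[-10,50,12] → ·
    (6,6)@(13, 13): e=[2,42,8] → █
    (8,6)@(17, 13): e=[26,26,0] → ·  [on edge]
    (5,7)@(11, 15): e=[-26,78,0] → ·  [on edge]
    (6,7)@(13, 15): e=[-14,70,-4] → ·
    (2,8)@(5, 17): e=[-78,130,0] → ·  [on edge]
  covered (6 px):
    · · · · · · · · · ·
    · · · · · · · · · ·
    · · · · · · · · · ·
    · · · · · · · · · ·
    · · · · █ · · · · ·
    · · · · · █ █ █ · ·
    · · · · · · █ █ · ·
    · · · · · · · · · ·
    · · · · · · · · · ·
    · · · · · · · · · ·
    · · · · · · · · · ·
    · · · · · · · · · ·

Final: 6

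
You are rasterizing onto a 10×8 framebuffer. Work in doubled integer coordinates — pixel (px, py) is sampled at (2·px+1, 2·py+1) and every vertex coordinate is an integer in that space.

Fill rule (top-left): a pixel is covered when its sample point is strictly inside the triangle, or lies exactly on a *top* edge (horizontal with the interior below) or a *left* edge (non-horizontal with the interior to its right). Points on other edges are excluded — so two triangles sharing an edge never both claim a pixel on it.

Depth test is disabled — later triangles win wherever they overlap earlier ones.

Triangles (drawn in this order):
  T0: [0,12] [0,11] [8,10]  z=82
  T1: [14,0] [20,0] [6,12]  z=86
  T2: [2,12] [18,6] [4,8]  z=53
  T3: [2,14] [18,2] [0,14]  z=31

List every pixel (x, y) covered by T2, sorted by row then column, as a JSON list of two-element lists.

T0:
  2·area = 8
  edge (0, 12)→(0, 11): d=(0,-1) top-left  bias=+0
  edge (0, 11)→(8, 10): d=(8,-1) top-left  bias=+0
  edge (8, 10)→(0, 12): d=(-8,2) right/bottom  bias=-1
    (0,5)@(1, 11): e=[1,1,6] → X
    (1,5)@(3, 11): e=[3,3,2] → X
    (2,5)@(5, 11): e=[5,5,-2] → .
    (0,6)@(1, 13): e=[1,17,-10] → .
    (1,6)@(3, 13): e=[3,19,-14] → .
  covered (2 px):
    . . . . . . . . . .
    . . . . . . . . . .
    . . . . . . . . . .
    . . . . . . . . . .
    . . . . . . . . . .
    X X . . . . . . . .
    . . . . . . . . . .
    . . . . . . . . . .
T1:
  2·area = 72
  edge (14, 0)→(20, 0): d=(6,0) top-left  bias=+0
  edge (20, 0)→(6, 12): d=(-14,12) right/bottom  bias=-1
  edge (6, 12)→(14, 0): d=(8,-12) top-left  bias=+0
    (7,0)@(15, 1): e=[6,46,20] → X
    (8,0)@(17, 1): e=[6,22,44] → X
    (9,0)@(19, 1): e=[6,-2,68] → .
    (6,1)@(13, 3): e=[18,42,12] → X
    (8,1)@(17, 3): e=[18,-6,60] → .
    (5,2)@(11, 5): e=[30,38,4] → X
    (7,2)@(15, 5): e=[30,-10,52] → .
    (5,3)@(11, 7): e=[42,10,20] → X
    (6,3)@(13, 7): e=[42,-14,44] → .
    (4,4)@(9, 9): e=[54,6,12] → X
    (5,4)@(11, 9): e=[54,-18,36] → .
    (3,5)@(7, 11): e=[66,2,4] → X
  covered (9 px):
    . . . . . . . X X .
    . . . . . . X X . .
    . . . . . X X . . .
    . . . . . X . . . .
    . . . . X . . . . .
    . . . X . . . . . .
    . . . . . . . . . .
    . . . . . . . . . .
T2:
  2·area = 52  (B↔C swapped to make it positive)
  edge (2, 12)→(4, 8): d=(2,-4) top-left  bias=+0
  edge (4, 8)→(18, 6): d=(14,-2) top-left  bias=+0
  edge (18, 6)→(2, 12): d=(-16,6) right/bottom  bias=-1
    (5,3)@(11, 7): e=[26,0,26] → X  [on edge]
    (6,3)@(13, 7): e=[34,4,14] → X
    (7,3)@(15, 7): e=[42,8,2] → X
    (8,3)@(17, 7): e=[50,12,-10] → .
    (2,4)@(5, 9): e=[6,16,30] → X
    (3,4)@(7, 9): e=[14,20,18] → X
    (4,4)@(9, 9): e=[22,24,6] → X
    (5,4)@(11, 9): e=[30,28,-6] → .
    (6,4)@(13, 9): e=[38,32,-18] → .
    (7,4)@(15, 9): e=[46,36,-30] → .
    (1,5)@(3, 11): e=[2,40,10] → X
    (2,5)@(5, 11): e=[10,44,-2] → .
  covered (7 px):
    . . . . . . . . . .
    . . . . . . . . . .
    . . . . . . . . . .
    . . . . . X X X . .
    . . X X X . . . . .
    . X . . . . . . . .
    . . . . . . . . . .
    . . . . . . . . . .
T3:
  2·area = 24  (B↔C swapped to make it positive)
  edge (2, 14)→(0, 14): d=(-2,0) right/bottom  bias=-1
  edge (0, 14)→(18, 2): d=(18,-12) top-left  bias=+0
  edge (18, 2)→(2, 14): d=(-16,12) right/bottom  bias=-1
    (5,3)@(11, 7): e=[14,6,4] → X
    (6,3)@(13, 7): e=[14,30,-20] → .
    (5,4)@(11, 9): e=[10,42,-28] → .
    (2,5)@(5, 11): e=[6,6,12] → X
    (3,5)@(7, 11): e=[6,30,-12] → .
    (1,6)@(3, 13): e=[2,18,4] → X
    (2,6)@(5, 13): e=[2,42,-20] → .
    (1,7)@(3, 15): e=[-2,54,-28] → .
  covered (3 px):
    . . . . . . . . . .
    . . . . . . . . . .
    . . . . . . . . . .
    . . . . . X . . . .
    . . . . . . . . . .
    . . X . . . . . . .
    . X . . . . . . . .
    . . . . . . . . . .

Answer: [[5,3],[6,3],[7,3],[2,4],[3,4],[4,4],[1,5]]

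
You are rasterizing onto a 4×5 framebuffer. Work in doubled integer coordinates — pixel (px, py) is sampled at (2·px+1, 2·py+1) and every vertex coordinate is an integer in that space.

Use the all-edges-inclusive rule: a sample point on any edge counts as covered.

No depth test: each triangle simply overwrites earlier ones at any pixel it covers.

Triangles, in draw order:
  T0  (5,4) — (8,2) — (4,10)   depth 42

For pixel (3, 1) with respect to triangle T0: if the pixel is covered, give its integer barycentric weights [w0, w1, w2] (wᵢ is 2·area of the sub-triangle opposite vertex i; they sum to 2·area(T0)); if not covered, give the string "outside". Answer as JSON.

T0:
  2·area = 16
  edge (5, 4)→(8, 2): d=(3,-2) inclusive
  edge (8, 2)→(4, 10): d=(-4,8) inclusive
  edge (4, 10)→(5, 4): d=(1,-6) inclusive
    (3,1)@(7, 3): e=[1,4,11] → █
    (2,2)@(5, 5): e=[3,12,1] → █
    (3,2)@(7, 5): e=[7,-4,13] → ·
    (2,3)@(5, 7): e=[9,4,3] → █
    (3,3)@(7, 7): e=[13,-12,15] → ·
    (2,4)@(5, 9): e=[15,-4,5] → ·
  covered (3 px):
    · · · ·
    · · · █
    · · █ ·
    · · █ ·
    · · · ·

Final: [4,11,1]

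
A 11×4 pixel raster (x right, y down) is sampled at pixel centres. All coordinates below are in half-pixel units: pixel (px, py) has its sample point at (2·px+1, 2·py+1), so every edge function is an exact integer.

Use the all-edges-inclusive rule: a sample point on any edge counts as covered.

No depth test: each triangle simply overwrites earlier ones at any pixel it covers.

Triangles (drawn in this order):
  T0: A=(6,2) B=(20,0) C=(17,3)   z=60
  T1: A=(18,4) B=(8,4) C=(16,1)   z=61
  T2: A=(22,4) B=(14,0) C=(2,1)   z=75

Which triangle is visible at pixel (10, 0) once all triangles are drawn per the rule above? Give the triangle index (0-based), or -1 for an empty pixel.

T0:
  2·area = 36
  edge (6, 2)→(20, 0): d=(14,-2) inclusive
  edge (20, 0)→(17, 3): d=(-3,3) inclusive
  edge (17, 3)→(6, 2): d=(-11,-1) inclusive
    (6,0)@(13, 1): e=[0,18,18] → █  [on edge]
    (7,0)@(15, 1): e=[4,12,20] → █
    (8,0)@(17, 1): e=[8,6,22] → █
    (9,0)@(19, 1): e=[12,0,24] → █  [on edge]
    (10,0)@(21, 1): e=[16,-6,26] → ·
    (6,1)@(13, 3): e=[28,12,-4] → ·
    (7,1)@(15, 3): e=[32,6,-2] → ·
    (8,1)@(17, 3): e=[36,0,0] → █  [on edge]
    (9,1)@(19, 3): e=[40,-6,2] → ·
    (7,2)@(15, 5): e=[60,0,-24] → ·  [on edge]
    (8,2)@(17, 5): e=[64,-6,-22] → ·
    (6,3)@(13, 7): e=[84,0,-48] → ·  [on edge]
  covered (5 px):
    · · · · · · █ █ █ █ ·
    · · · · · · · · █ · ·
    · · · · · · · · · · ·
    · · · · · · · · · · ·
T1:
  2·area = 30
  edge (18, 4)→(8, 4): d=(-10,0) inclusive
  edge (8, 4)→(16, 1): d=(8,-3) inclusive
  edge (16, 1)→(18, 4): d=(2,3) inclusive
    (5,1)@(11, 3): e=[10,1,19] → █
    (6,1)@(13, 3): e=[10,7,13] → █
    (7,1)@(15, 3): e=[10,13,7] → █
    (8,1)@(17, 3): e=[10,19,1] → █
    (9,1)@(19, 3): e=[10,25,-5] → ·
    (5,2)@(11, 5): e=[-10,17,23] → ·
    (6,2)@(13, 5): e=[-10,23,17] → ·
    (7,2)@(15, 5): e=[-10,29,11] → ·
    (8,2)@(17, 5): e=[-10,35,5] → ·
  covered (4 px):
    · · · · · · · · · · ·
    · · · · · █ █ █ █ · ·
    · · · · · · · · · · ·
    · · · · · · · · · · ·
T2:
  2·area = 56  (B↔C swapped to make it positive)
  edge (22, 4)→(2, 1): d=(-20,-3) inclusive
  edge (2, 1)→(14, 0): d=(12,-1) inclusive
  edge (14, 0)→(22, 4): d=(8,4) inclusive
    (1,0)@(3, 1): e=[3,1,52] → █
    (2,0)@(5, 1): e=[9,3,44] → █
    (3,0)@(7, 1): e=[15,5,36] → █
    (4,0)@(9, 1): e=[21,7,28] → █
    (5,0)@(11, 1): e=[27,9,20] → █
    (6,0)@(13, 1): e=[33,11,12] → █
    (7,0)@(15, 1): e=[39,13,4] → █
    (8,0)@(17, 1): e=[45,15,-4] → ·
    (1,1)@(3, 3): e=[-37,25,68] → ·
    (2,1)@(5, 3): e=[-31,27,60] → ·
    (3,1)@(7, 3): e=[-25,29,52] → ·
    (4,1)@(9, 3): e=[-19,31,44] → ·
  covered (9 px):
    · █ █ █ █ █ █ █ · · ·
    · · · · · · · · █ █ ·
    · · · · · · · · · · ·
    · · · · · · · · · · ·

Z-buffer (winner per pixel, '.' = empty):
  . 2 2 2 2 2 2 2 0 0 .
  . . . . . 1 1 1 2 2 .
  . . . . . . . . . . .
  . . . . . . . . . . .

Result: -1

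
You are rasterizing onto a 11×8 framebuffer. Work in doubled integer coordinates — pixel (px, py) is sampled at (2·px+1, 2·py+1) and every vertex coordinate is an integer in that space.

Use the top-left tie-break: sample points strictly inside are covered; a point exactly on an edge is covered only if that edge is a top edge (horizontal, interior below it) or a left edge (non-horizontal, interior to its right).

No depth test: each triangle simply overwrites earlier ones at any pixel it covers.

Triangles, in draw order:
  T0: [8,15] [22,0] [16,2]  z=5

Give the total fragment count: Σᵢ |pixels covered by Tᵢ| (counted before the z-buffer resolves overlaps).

T0:
  2·area = 62  (B↔C swapped to make it positive)
  edge (8, 15)→(16, 2): d=(8,-13) top-left  bias=+0
  edge (16, 2)→(22, 0): d=(6,-2) top-left  bias=+0
  edge (22, 0)→(8, 15): d=(-14,15) right/bottom  bias=-1
    (9,0)@(19, 1): e=[31,0,31] → #  [on edge]
    (10,0)@(21, 1): e=[57,4,1] → #
    (6,1)@(13, 3): e=[-31,0,93] → ·  [on edge]
    (8,1)@(17, 3): e=[21,8,33] → #
    (10,1)@(21, 3): e=[73,16,-27] → ·
    (3,2)@(7, 5): e=[-93,0,155] → ·  [on edge]
    (7,2)@(15, 5): e=[11,16,35] → #
    (9,2)@(19, 5): e=[63,24,-25] → ·
    (0,3)@(1, 7): e=[-155,0,217] → ·  [on edge]
    (6,3)@(13, 7): e=[1,24,37] → #
    (8,3)@(17, 7): e=[53,32,-23] → ·
    (6,4)@(13, 9): e=[17,36,9] → #
  covered (10 px):
    · · · · · · · · · # #
    · · · · · · · · # # ·
    · · · · · · · # # · ·
    · · · · · · # # · · ·
    · · · · · · # · · · ·
    · · · · · # · · · · ·
    · · · · · · · · · · ·
    · · · · · · · · · · ·

Result: 10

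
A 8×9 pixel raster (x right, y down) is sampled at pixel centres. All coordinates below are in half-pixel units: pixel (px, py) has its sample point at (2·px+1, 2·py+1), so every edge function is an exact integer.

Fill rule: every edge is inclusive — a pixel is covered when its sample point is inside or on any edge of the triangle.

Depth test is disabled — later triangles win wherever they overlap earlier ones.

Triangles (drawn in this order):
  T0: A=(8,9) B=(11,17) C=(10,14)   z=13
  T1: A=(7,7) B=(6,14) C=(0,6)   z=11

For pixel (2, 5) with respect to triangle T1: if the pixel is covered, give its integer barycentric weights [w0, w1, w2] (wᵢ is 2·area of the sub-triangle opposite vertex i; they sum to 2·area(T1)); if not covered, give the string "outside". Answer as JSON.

T0:
  2·area = 1  (B↔C swapped to make it positive)
  edge (8, 9)→(10, 14): d=(2,5) inclusive
  edge (10, 14)→(11, 17): d=(1,3) inclusive
  edge (11, 17)→(8, 9): d=(-3,-8) inclusive
    (2,0)@(5, 1): e=[-1,2,0] → ·  [on edge]
    (3,2)@(7, 5): e=[-3,0,4] → ·  [on edge]
    (4,5)@(9, 11): e=[-1,0,2] → ·  [on edge]
    (5,8)@(11, 17): e=[1,0,0] → #  [on edge]
    (6,8)@(13, 17): e=[-9,-6,16] → ·
  covered (1 px):
    · · · · · · · ·
    · · · · · · · ·
    · · · · · · · ·
    · · · · · · · ·
    · · · · · · · ·
    · · · · · · · ·
    · · · · · · · ·
    · · · · · · · ·
    · · · · · # · ·
T1:
  2·area = 50
  edge (7, 7)→(6, 14): d=(-1,7) inclusive
  edge (6, 14)→(0, 6): d=(-6,-8) inclusive
  edge (0, 6)→(7, 7): d=(7,1) inclusive
    (0,3)@(1, 7): e=[42,2,6] → #
    (1,3)@(3, 7): e=[28,18,4] → #
    (2,3)@(5, 7): e=[14,34,2] → #
    (3,3)@(7, 7): e=[0,50,0] → #  [on edge]
    (4,3)@(9, 7): e=[-14,66,-2] → ·
    (0,4)@(1, 9): e=[40,-10,20] → ·
    (1,4)@(3, 9): e=[26,6,18] → #
    (3,4)@(7, 9): e=[-2,38,14] → ·
    (1,5)@(3, 11): e=[24,-6,32] → ·
    (2,5)@(5, 11): e=[10,10,30] → #
    (3,5)@(7, 11): e=[-4,26,28] → ·
    (2,6)@(5, 13): e=[8,-2,44] → ·
  covered (7 px):
    · · · · · · · ·
    · · · · · · · ·
    · · · · · · · ·
    # # # # · · · ·
    · # # · · · · ·
    · · # · · · · ·
    · · · · · · · ·
    · · · · · · · ·
    · · · · · · · ·

Final: [10,30,10]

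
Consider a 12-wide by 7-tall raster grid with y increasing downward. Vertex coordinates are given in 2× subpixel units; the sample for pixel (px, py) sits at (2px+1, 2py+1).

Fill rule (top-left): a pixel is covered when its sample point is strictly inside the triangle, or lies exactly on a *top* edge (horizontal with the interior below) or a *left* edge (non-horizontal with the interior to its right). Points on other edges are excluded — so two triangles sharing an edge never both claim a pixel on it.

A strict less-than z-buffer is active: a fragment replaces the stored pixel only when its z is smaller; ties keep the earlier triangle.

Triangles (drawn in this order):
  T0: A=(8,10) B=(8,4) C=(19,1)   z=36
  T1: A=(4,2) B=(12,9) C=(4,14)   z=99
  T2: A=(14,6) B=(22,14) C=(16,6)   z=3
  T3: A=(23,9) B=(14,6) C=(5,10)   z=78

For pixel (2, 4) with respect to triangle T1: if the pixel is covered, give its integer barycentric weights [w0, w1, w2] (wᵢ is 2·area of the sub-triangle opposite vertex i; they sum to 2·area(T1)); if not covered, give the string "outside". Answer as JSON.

T0:
  2·area = 66
  edge (8, 10)→(8, 4): d=(0,-6) top-left  bias=+0
  edge (8, 4)→(19, 1): d=(11,-3) top-left  bias=+0
  edge (19, 1)→(8, 10): d=(-11,9) right/bottom  bias=-1
    (9,0)@(19, 1): e=[66,0,0] → .  [on edge]
    (6,1)@(13, 3): e=[30,4,32] → X
    (7,1)@(15, 3): e=[42,10,14] → X
    (8,1)@(17, 3): e=[54,16,-4] → .
    (4,2)@(9, 5): e=[6,14,46] → X
    (5,2)@(11, 5): e=[18,20,28] → X
    (7,2)@(15, 5): e=[42,32,-8] → .
    (4,3)@(9, 7): e=[6,36,24] → X
    (6,3)@(13, 7): e=[30,48,-12] → .
    (4,4)@(9, 9): e=[6,58,2] → X
    (5,4)@(11, 9): e=[18,64,-16] → .
    (4,5)@(9, 11): e=[6,80,-20] → .
  covered (8 px):
    . . . . . . . . . . . .
    . . . . . . X X . . . .
    . . . . X X X . . . . .
    . . . . X X . . . . . .
    . . . . X . . . . . . .
    . . . . . . . . . . . .
    . . . . . . . . . . . .
T1:
  2·area = 96
  edge (4, 2)→(12, 9): d=(8,7) right/bottom  bias=-1
  edge (12, 9)→(4, 14): d=(-8,5) right/bottom  bias=-1
  edge (4, 14)→(4, 2): d=(0,-12) top-left  bias=+0
    (2,1)@(5, 3): e=[1,83,12] → X
    (3,1)@(7, 3): e=[-13,73,36] → .
    (2,2)@(5, 5): e=[17,67,12] → X
    (3,2)@(7, 5): e=[3,57,36] → X
    (4,2)@(9, 5): e=[-11,47,60] → .
    (2,3)@(5, 7): e=[33,51,12] → X
    (4,3)@(9, 7): e=[5,31,60] → X
    (5,3)@(11, 7): e=[-9,21,84] → .
    (2,4)@(5, 9): e=[49,35,12] → X
    (5,4)@(11, 9): e=[7,5,84] → X
    (6,4)@(13, 9): e=[-7,-5,108] → .
    (2,5)@(5, 11): e=[65,19,12] → X
  covered (13 px):
    . . . . . . . . . . . .
    . . X . . . . . . . . .
    . . X X . . . . . . . .
    . . X X X . . . . . . .
    . . X X X X . . . . . .
    . . X X . . . . . . . .
    . . X . . . . . . . . .
T2:
  2·area = 16  (B↔C swapped to make it positive)
  edge (14, 6)→(16, 6): d=(2,0) top-left  bias=+0
  edge (16, 6)→(22, 14): d=(6,8) right/bottom  bias=-1
  edge (22, 14)→(14, 6): d=(-8,-8) top-left  bias=+0
    (4,0)@(9, 1): e=[-10,26,0] → .  [on edge]
    (5,1)@(11, 3): e=[-6,22,0] → .  [on edge]
    (6,2)@(13, 5): e=[-2,18,0] → .  [on edge]
    (7,3)@(15, 7): e=[2,14,0] → X  [on edge]
    (8,3)@(17, 7): e=[2,-2,16] → .
    (7,4)@(15, 9): e=[6,26,-16] → .
    (8,4)@(17, 9): e=[6,10,0] → X  [on edge]
    (9,4)@(19, 9): e=[6,-6,16] → .
    (8,5)@(17, 11): e=[10,22,-16] → .
    (9,5)@(19, 11): e=[10,6,0] → X  [on edge]
    (10,5)@(21, 11): e=[10,-10,16] → .
    (9,6)@(19, 13): e=[14,18,-16] → .
    (10,6)@(21, 13): e=[14,2,0] → X  [on edge]
  covered (4 px):
    . . . . . . . . . . . .
    . . . . . . . . . . . .
    . . . . . . . . . . . .
    . . . . . . . X . . . .
    . . . . . . . . X . . .
    . . . . . . . . . X . .
    . . . . . . . . . . X .
T3:
  2·area = 63  (B↔C swapped to make it positive)
  edge (23, 9)→(5, 10): d=(-18,1) right/bottom  bias=-1
  edge (5, 10)→(14, 6): d=(9,-4) top-left  bias=+0
  edge (14, 6)→(23, 9): d=(9,3) right/bottom  bias=-1
    (2,1)@(5, 3): e=[126,-63,0] → .  [on edge]
    (5,2)@(11, 5): e=[84,-21,0] → .  [on edge]
    (6,3)@(13, 7): e=[46,5,12] → X
    (7,3)@(15, 7): e=[44,13,6] → X
    (8,3)@(17, 7): e=[42,21,0] → .  [on edge]
    (4,4)@(9, 9): e=[14,7,42] → X
    (5,4)@(11, 9): e=[12,15,36] → X
    (8,4)@(17, 9): e=[6,39,18] → X
    (9,4)@(19, 9): e=[4,47,12] → X
    (10,4)@(21, 9): e=[2,55,6] → X
    (11,4)@(23, 9): e=[0,63,0] → .  [on edge]
    (4,5)@(9, 11): e=[-22,25,60] → .
  covered (9 px):
    . . . . . . . . . . . .
    . . . . . . . . . . . .
    . . . . . . . . . . . .
    . . . . . . X X . . . .
    . . . . X X X X X X X .
    . . . . . . . . . . . .
    . . . . . . . . . . . .

Answer: [35,12,49]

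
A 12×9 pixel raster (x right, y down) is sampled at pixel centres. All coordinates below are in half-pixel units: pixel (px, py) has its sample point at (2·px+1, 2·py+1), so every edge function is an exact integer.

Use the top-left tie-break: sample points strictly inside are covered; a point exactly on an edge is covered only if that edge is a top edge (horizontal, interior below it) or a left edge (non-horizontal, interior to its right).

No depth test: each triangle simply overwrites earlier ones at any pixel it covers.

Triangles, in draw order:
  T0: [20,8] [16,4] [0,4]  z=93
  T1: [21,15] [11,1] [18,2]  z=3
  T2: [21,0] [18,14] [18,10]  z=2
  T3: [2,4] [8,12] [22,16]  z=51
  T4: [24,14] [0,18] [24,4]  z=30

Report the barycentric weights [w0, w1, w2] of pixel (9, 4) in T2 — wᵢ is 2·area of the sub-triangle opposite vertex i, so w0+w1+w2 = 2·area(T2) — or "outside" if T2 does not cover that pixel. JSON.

T0:
  2·area = 64  (B↔C swapped to make it positive)
  edge (20, 8)→(0, 4): d=(-20,-4) top-left  bias=+0
  edge (0, 4)→(16, 4): d=(16,0) top-left  bias=+0
  edge (16, 4)→(20, 8): d=(4,4) right/bottom  bias=-1
    (6,0)@(13, 1): e=[112,-48,0] → ·  [on edge]
    (7,1)@(15, 3): e=[80,-16,0] → ·  [on edge]
    (2,2)@(5, 5): e=[0,16,48] → █  [on edge]
    (3,2)@(7, 5): e=[8,16,40] → █
    (4,2)@(9, 5): e=[16,16,32] → █
    (5,2)@(11, 5): e=[24,16,24] → █
    (6,2)@(13, 5): e=[32,16,16] → █
    (7,2)@(15, 5): e=[40,16,8] → █
    (8,2)@(17, 5): e=[48,16,0] → ·  [on edge]
    (2,3)@(5, 7): e=[-40,48,56] → ·
    (3,3)@(7, 7): e=[-32,48,48] → ·
    (4,3)@(9, 7): e=[-24,48,40] → ·
    (7,3)@(15, 7): e=[0,48,16] → █  [on edge]
    (9,3)@(19, 7): e=[16,48,0] → ·  [on edge]
    (10,4)@(21, 9): e=[-16,80,0] → ·  [on edge]
    (11,5)@(23, 11): e=[-48,112,0] → ·  [on edge]
  covered (8 px):
    · · · · · · · · · · · ·
    · · · · · · · · · · · ·
    · · █ █ █ █ █ █ · · · ·
    · · · · · · · █ █ · · ·
    · · · · · · · · · · · ·
    · · · · · · · · · · · ·
    · · · · · · · · · · · ·
    · · · · · · · · · · · ·
    · · · · · · · · · · · ·
T1:
  2·area = 88
  edge (21, 15)→(11, 1): d=(-10,-14) top-left  bias=+0
  edge (11, 1)→(18, 2): d=(7,1) right/bottom  bias=-1
  edge (18, 2)→(21, 15): d=(3,13) right/bottom  bias=-1
    (5,0)@(11, 1): e=[0,0,88] → ·  [on edge]
    (6,1)@(13, 3): e=[8,12,68] → █
    (7,1)@(15, 3): e=[36,10,42] → █
    (8,1)@(17, 3): e=[64,8,16] → █
    (9,1)@(19, 3): e=[92,6,-10] → ·
    (6,2)@(13, 5): e=[-12,26,74] → ·
    (7,2)@(15, 5): e=[16,24,48] → █
    (9,2)@(19, 5): e=[72,20,-4] → ·
    (7,3)@(15, 7): e=[-4,38,54] → ·
    (8,3)@(17, 7): e=[24,36,28] → █
    (9,3)@(19, 7): e=[52,34,2] → █
    (10,3)@(21, 7): e=[80,32,-24] → ·
    (10,7)@(21, 15): e=[0,88,0] → ·  [on edge]
  covered (10 px):
    · · · · · · · · · · · ·
    · · · · · · █ █ █ · · ·
    · · · · · · · █ █ · · ·
    · · · · · · · · █ █ · ·
    · · · · · · · · █ █ · ·
    · · · · · · · · · █ · ·
    · · · · · · · · · · · ·
    · · · · · · · · · · · ·
    · · · · · · · · · · · ·
T2:
  2·area = 12
  edge (21, 0)→(18, 14): d=(-3,14) right/bottom  bias=-1
  edge (18, 14)→(18, 10): d=(0,-4) top-left  bias=+0
  edge (18, 10)→(21, 0): d=(3,-10) top-left  bias=+0
    (9,3)@(19, 7): e=[7,4,1] → █
    (10,3)@(21, 7): e=[-21,12,21] → ·
    (9,4)@(19, 9): e=[1,4,7] → █
    (10,4)@(21, 9): e=[-27,12,27] → ·
    (9,5)@(19, 11): e=[-5,4,13] → ·
  covered (2 px):
    · · · · · · · · · · · ·
    · · · · · · · · · · · ·
    · · · · · · · · · · · ·
    · · · · · · · · · █ · ·
    · · · · · · · · · █ · ·
    · · · · · · · · · · · ·
    · · · · · · · · · · · ·
    · · · · · · · · · · · ·
    · · · · · · · · · · · ·
T3:
  2·area = 88  (B↔C swapped to make it positive)
  edge (2, 4)→(22, 16): d=(20,12) right/bottom  bias=-1
  edge (22, 16)→(8, 12): d=(-14,-4) top-left  bias=+0
  edge (8, 12)→(2, 4): d=(-6,-8) top-left  bias=+0
    (1,2)@(3, 5): e=[8,78,2] → █
    (2,2)@(5, 5): e=[-16,86,18] → ·
    (1,3)@(3, 7): e=[48,50,-10] → ·
    (2,3)@(5, 7): e=[24,58,6] → █
    (3,3)@(7, 7): e=[0,66,22] → ·  [on edge]
    (2,4)@(5, 9): e=[64,30,-6] → ·
    (3,4)@(7, 9): e=[40,38,10] → █
    (4,4)@(9, 9): e=[16,46,26] → █
    (5,4)@(11, 9): e=[-8,54,42] → ·
    (3,5)@(7, 11): e=[80,10,-2] → ·
    (4,5)@(9, 11): e=[56,18,14] → █
    (5,5)@(11, 11): e=[32,26,30] → █
    (8,6)@(17, 13): e=[0,22,66] → ·  [on edge]
  covered (10 px):
    · · · · · · · · · · · ·
    · · · · · · · · · · · ·
    · █ · · · · · · · · · ·
    · · █ · · · · · · · · ·
    · · · █ █ · · · · · · ·
    · · · · █ █ █ · · · · ·
    · · · · · · █ █ · · · ·
    · · · · · · · · · █ · ·
    · · · · · · · · · · · ·
T4:
  2·area = 240
  edge (24, 14)→(0, 18): d=(-24,4) right/bottom  bias=-1
  edge (0, 18)→(24, 4): d=(24,-14) top-left  bias=+0
  edge (24, 4)→(24, 14): d=(0,10) right/bottom  bias=-1
    (11,2)@(23, 5): e=[220,10,10] → █
    (9,3)@(19, 7): e=[188,2,50] → █
    (10,3)@(21, 7): e=[180,30,30] → █
    (8,4)@(17, 9): e=[148,22,70] → █
    (6,5)@(13, 11): e=[116,14,110] → █
    (7,5)@(15, 11): e=[108,42,90] → █
    (4,6)@(9, 13): e=[84,6,150] → █
    (5,6)@(11, 13): e=[76,34,130] → █
    (3,7)@(7, 15): e=[44,26,170] → █
    (9,7)@(19, 15): e=[-4,194,50] → ·
    (10,7)@(21, 15): e=[-12,222,30] → ·
    (11,7)@(23, 15): e=[-20,250,10] → ·
  covered (30 px):
    · · · · · · · · · · · ·
    · · · · · · · · · · · ·
    · · · · · · · · · · · █
    · · · · · · · · · █ █ █
    · · · · · · · · █ █ █ █
    · · · · · · █ █ █ █ █ █
    · · · · █ █ █ █ █ █ █ █
    · · · █ █ █ █ █ █ · · ·
    · █ █ · · · · · · · · ·

Final: [4,7,1]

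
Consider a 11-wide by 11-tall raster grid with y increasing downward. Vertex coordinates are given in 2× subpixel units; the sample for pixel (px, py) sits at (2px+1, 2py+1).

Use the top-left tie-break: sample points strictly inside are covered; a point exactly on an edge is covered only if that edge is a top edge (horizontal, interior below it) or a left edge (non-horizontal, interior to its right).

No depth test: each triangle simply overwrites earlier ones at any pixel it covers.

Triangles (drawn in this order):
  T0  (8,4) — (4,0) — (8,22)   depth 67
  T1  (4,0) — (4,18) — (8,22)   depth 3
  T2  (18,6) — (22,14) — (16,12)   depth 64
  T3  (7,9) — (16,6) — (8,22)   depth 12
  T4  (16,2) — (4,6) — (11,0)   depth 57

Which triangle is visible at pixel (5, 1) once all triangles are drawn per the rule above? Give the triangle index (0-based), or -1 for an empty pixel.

T0:
  2·area = 72  (B↔C swapped to make it positive)
  edge (8, 4)→(8, 22): d=(0,18) right/bottom  bias=-1
  edge (8, 22)→(4, 0): d=(-4,-22) top-left  bias=+0
  edge (4, 0)→(8, 4): d=(4,4) right/bottom  bias=-1
    (2,0)@(5, 1): e=[54,18,0] → ·  [on edge]
    (2,1)@(5, 3): e=[54,10,8] → #
    (3,1)@(7, 3): e=[18,54,0] → ·  [on edge]
    (2,2)@(5, 5): e=[54,2,16] → #
    (3,2)@(7, 5): e=[18,46,8] → #
    (4,2)@(9, 5): e=[-18,90,0] → ·  [on edge]
    (2,3)@(5, 7): e=[54,-6,24] → ·
    (3,3)@(7, 7): e=[18,38,16] → #
    (4,3)@(9, 7): e=[-18,82,8] → ·
    (5,3)@(11, 7): e=[-54,126,0] → ·  [on edge]
    (3,4)@(7, 9): e=[18,30,24] → #
    (4,4)@(9, 9): e=[-18,74,16] → ·
    (6,4)@(13, 9): e=[-90,162,0] → ·  [on edge]
    (7,5)@(15, 11): e=[-126,198,0] → ·  [on edge]
    (8,6)@(17, 13): e=[-162,234,0] → ·  [on edge]
    (9,7)@(19, 15): e=[-198,270,0] → ·  [on edge]
    (10,8)@(21, 17): e=[-234,306,0] → ·  [on edge]
  covered (8 px):
    · · · · · · · · · · ·
    · · # · · · · · · · ·
    · · # # · · · · · · ·
    · · · # · · · · · · ·
    · · · # · · · · · · ·
    · · · # · · · · · · ·
    · · · # · · · · · · ·
    · · · # · · · · · · ·
    · · · · · · · · · · ·
    · · · · · · · · · · ·
    · · · · · · · · · · ·
T1:
  2·area = 72  (B↔C swapped to make it positive)
  edge (4, 0)→(8, 22): d=(4,22) right/bottom  bias=-1
  edge (8, 22)→(4, 18): d=(-4,-4) top-left  bias=+0
  edge (4, 18)→(4, 0): d=(0,-18) top-left  bias=+0
    (2,3)@(5, 7): e=[6,48,18] → #
    (3,3)@(7, 7): e=[-38,56,54] → ·
    (2,4)@(5, 9): e=[14,40,18] → #
    (3,4)@(7, 9): e=[-30,48,54] → ·
    (2,5)@(5, 11): e=[22,32,18] → #
    (3,5)@(7, 11): e=[-22,40,54] → ·
    (2,6)@(5, 13): e=[30,24,18] → #
    (3,6)@(7, 13): e=[-14,32,54] → ·
    (0,7)@(1, 15): e=[126,0,-54] → ·  [on edge]
    (2,7)@(5, 15): e=[38,16,18] → #
    (3,7)@(7, 15): e=[-6,24,54] → ·
    (1,8)@(3, 17): e=[90,0,-18] → ·  [on edge]
    (2,9)@(5, 19): e=[54,0,18] → #  [on edge]
    (3,10)@(7, 21): e=[18,0,54] → #  [on edge]
  covered (10 px):
    · · · · · · · · · · ·
    · · · · · · · · · · ·
    · · · · · · · · · · ·
    · · # · · · · · · · ·
    · · # · · · · · · · ·
    · · # · · · · · · · ·
    · · # · · · · · · · ·
    · · # · · · · · · · ·
    · · # # · · · · · · ·
    · · # # · · · · · · ·
    · · · # · · · · · · ·
T2:
  2·area = 40
  edge (18, 6)→(22, 14): d=(4,8) right/bottom  bias=-1
  edge (22, 14)→(16, 12): d=(-6,-2) top-left  bias=+0
  edge (16, 12)→(18, 6): d=(2,-6) top-left  bias=+0
    (9,1)@(19, 3): e=[-20,60,0] → ·  [on edge]
    (0,3)@(1, 7): e=[140,0,-100] → ·  [on edge]
    (3,4)@(7, 9): e=[100,0,-60] → ·  [on edge]
    (8,4)@(17, 9): e=[20,20,0] → #  [on edge]
    (9,4)@(19, 9): e=[4,24,12] → #
    (10,4)@(21, 9): e=[-12,28,24] → ·
    (6,5)@(13, 11): e=[60,0,-20] → ·  [on edge]
    (8,5)@(17, 11): e=[28,8,4] → #
    (10,5)@(21, 11): e=[-4,16,28] → ·
    (8,6)@(17, 13): e=[36,-4,8] → ·
    (9,6)@(19, 13): e=[20,0,20] → #  [on edge]
    (10,6)@(21, 13): e=[4,4,32] → #
    (7,7)@(15, 15): e=[60,-20,0] → ·  [on edge]
    (6,10)@(13, 21): e=[100,-60,0] → ·  [on edge]
  covered (6 px):
    · · · · · · · · · · ·
    · · · · · · · · · · ·
    · · · · · · · · · · ·
    · · · · · · · · · · ·
    · · · · · · · · # # ·
    · · · · · · · · # # ·
    · · · · · · · · · # #
    · · · · · · · · · · ·
    · · · · · · · · · · ·
    · · · · · · · · · · ·
    · · · · · · · · · · ·
T3:
  2·area = 120
  edge (7, 9)→(16, 6): d=(9,-3) top-left  bias=+0
  edge (16, 6)→(8, 22): d=(-8,16) right/bottom  bias=-1
  edge (8, 22)→(7, 9): d=(-1,-13) top-left  bias=+0
    (9,2)@(19, 5): e=[0,-40,160] → ·  [on edge]
    (6,3)@(13, 7): e=[0,40,80] → #  [on edge]
    (7,3)@(15, 7): e=[6,8,106] → #
    (8,3)@(17, 7): e=[12,-24,132] → ·
    (3,4)@(7, 9): e=[0,120,0] → #  [on edge]
    (4,4)@(9, 9): e=[6,88,26] → #
    (5,4)@(11, 9): e=[12,56,52] → #
    (7,4)@(15, 9): e=[24,-8,104] → ·
    (0,5)@(1, 11): e=[0,200,-80] → ·  [on edge]
    (3,5)@(7, 11): e=[18,104,-2] → ·
    (4,5)@(9, 11): e=[24,72,24] → #
    (7,5)@(15, 11): e=[42,-24,102] → ·
  covered (15 px):
    · · · · · · · · · · ·
    · · · · · · · · · · ·
    · · · · · · · · · · ·
    · · · · · · # # · · ·
    · · · # # # # · · · ·
    · · · · # # # · · · ·
    · · · · # # · · · · ·
    · · · · # # · · · · ·
    · · · · # · · · · · ·
    · · · · # · · · · · ·
    · · · · · · · · · · ·
T4:
  2·area = 44
  edge (16, 2)→(4, 6): d=(-12,4) right/bottom  bias=-1
  edge (4, 6)→(11, 0): d=(7,-6) top-left  bias=+0
  edge (11, 0)→(16, 2): d=(5,2) right/bottom  bias=-1
    (5,0)@(11, 1): e=[32,7,5] → #
    (6,0)@(13, 1): e=[24,19,1] → #
    (7,0)@(15, 1): e=[16,31,-3] → ·
    (9,0)@(19, 1): e=[0,55,-11] → ·  [on edge]
    (4,1)@(9, 3): e=[16,9,19] → #
    (6,1)@(13, 3): e=[0,33,11] → ·  [on edge]
    (3,2)@(7, 5): e=[0,11,33] → ·  [on edge]
    (4,2)@(9, 5): e=[-8,23,29] → ·
    (5,2)@(11, 5): e=[-16,35,25] → ·
    (0,3)@(1, 7): e=[0,-11,55] → ·  [on edge]
  covered (4 px):
    · · · · · # # · · · ·
    · · · · # # · · · · ·
    · · · · · · · · · · ·
    · · · · · · · · · · ·
    · · · · · · · · · · ·
    · · · · · · · · · · ·
    · · · · · · · · · · ·
    · · · · · · · · · · ·
    · · · · · · · · · · ·
    · · · · · · · · · · ·
    · · · · · · · · · · ·

Z-buffer (winner per pixel, '.' = empty):
  . . . . . 4 4 . . . .
  . . 0 . 4 4 . . . . .
  . . 0 0 . . . . . . .
  . . 1 0 . . 3 3 . . .
  . . 1 3 3 3 3 . 2 2 .
  . . 1 0 3 3 3 . 2 2 .
  . . 1 0 3 3 . . . 2 2
  . . 1 0 3 3 . . . . .
  . . 1 1 3 . . . . . .
  . . 1 1 3 . . . . . .
  . . . 1 . . . . . . .

Result: 4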